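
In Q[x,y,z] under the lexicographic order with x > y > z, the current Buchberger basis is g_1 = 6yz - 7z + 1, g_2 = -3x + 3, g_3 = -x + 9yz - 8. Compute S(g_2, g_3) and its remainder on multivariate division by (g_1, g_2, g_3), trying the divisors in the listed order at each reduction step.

S(g_2, g_3) = 9yz - 9; remainder on division = 21/2z - 21/2.

lcm(LM(g_2), LM(g_3)) = x.
S = (lcm/LT(g_2))·g_2 − (lcm/LT(g_3))·g_3 = 9yz - 9.
Reduce S modulo (g_1, g_2, g_3) in that order:
  leading term yz: subtract (3/2)·g_1 from 9yz - 9 → 21/2z - 21/2
  leading term z: no divisor's leading term divides it; move 21/2z to the remainder.
  leading term 1: no divisor's leading term divides it; move -21/2 to the remainder.
The remainder 21/2z - 21/2 is nonzero, so it would be added as the next basis element.
This is the inner loop of Buchberger's algorithm — each nonzero remainder becomes a new basis element.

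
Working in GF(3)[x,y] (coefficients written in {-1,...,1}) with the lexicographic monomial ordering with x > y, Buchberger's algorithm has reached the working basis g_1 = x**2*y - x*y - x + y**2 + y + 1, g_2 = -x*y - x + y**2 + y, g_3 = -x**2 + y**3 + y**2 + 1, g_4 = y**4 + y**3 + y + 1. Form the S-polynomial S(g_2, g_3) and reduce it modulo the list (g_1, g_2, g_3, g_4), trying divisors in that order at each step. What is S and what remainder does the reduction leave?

S(g_2, g_3) = x**2 - x*y**2 - x*y + y**4 + y**3 + y; remainder on division = 0.

lcm(LM(g_2), LM(g_3)) = x**2*y.
S = (lcm/LT(g_2))·g_2 − (lcm/LT(g_3))·g_3 = x**2 - x*y**2 - x*y + y**4 + y**3 + y.
Reduce S modulo (g_1, g_2, g_3, g_4) in that order:
  leading term x**2: subtract (-1)·g_3 from x**2 - x*y**2 - x*y + y**4 + y**3 + y → -x*y**2 - x*y + y**4 - y**3 + y**2 + y + 1
  leading term x*y**2: subtract (y)·g_2 from -x*y**2 - x*y + y**4 - y**3 + y**2 + y + 1 → y**4 + y**3 + y + 1
  leading term y**4: subtract (1)·g_4 from y**4 + y**3 + y + 1 → 0
The remainder is 0, so this S-polynomial contributes no new basis element.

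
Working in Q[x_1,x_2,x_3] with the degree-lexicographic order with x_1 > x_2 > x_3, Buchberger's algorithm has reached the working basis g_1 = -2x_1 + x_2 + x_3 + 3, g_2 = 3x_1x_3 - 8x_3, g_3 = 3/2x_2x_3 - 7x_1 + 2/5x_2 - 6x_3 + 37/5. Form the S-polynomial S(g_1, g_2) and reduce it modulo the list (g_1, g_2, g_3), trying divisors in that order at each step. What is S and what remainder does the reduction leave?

lcm(LM(g_1), LM(g_2)) = x_1x_3.
S = (lcm/LT(g_1))·g_1 − (lcm/LT(g_2))·g_2 = -1/2x_2x_3 - 1/2x_3^2 + 7/6x_3.
Reduce S modulo (g_1, g_2, g_3) in that order:
  leading term x_2x_3: subtract (-1/3)·g_3 from -1/2x_2x_3 - 1/2x_3^2 + 7/6x_3 → -1/2x_3^2 - 7/3x_1 + 2/15x_2 - 5/6x_3 + 37/15
  leading term x_3^2: no divisor's leading term divides it; move -1/2x_3^2 to the remainder.
  leading term x_1: subtract (7/6)·g_1 from -7/3x_1 + 2/15x_2 - 5/6x_3 + 37/15 → -31/30x_2 - 2x_3 - 31/30
  leading term x_2: no divisor's leading term divides it; move -31/30x_2 to the remainder.
  leading term x_3: no divisor's leading term divides it; move -2x_3 to the remainder.
  leading term 1: no divisor's leading term divides it; move -31/30 to the remainder.
The remainder -1/2x_3^2 - 31/30x_2 - 2x_3 - 31/30 is nonzero, so it would be added as the next basis element.

S(g_1, g_2) = -1/2x_2x_3 - 1/2x_3^2 + 7/6x_3; remainder on division = -1/2x_3^2 - 31/30x_2 - 2x_3 - 31/30.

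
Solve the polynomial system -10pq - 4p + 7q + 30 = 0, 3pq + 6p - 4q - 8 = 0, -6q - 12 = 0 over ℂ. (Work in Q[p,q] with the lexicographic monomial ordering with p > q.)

Compute a lex Gröbner basis by Buchberger's algorithm.
f_1 = -10pq - 4p + 7q + 30, LT = pq.
f_2 = 3pq + 6p - 4q - 8, LT = pq.
f_3 = -6q - 12, LT = q.

S(f_1,f_2): lcm = pq. S = -8/5p + 19/30q - 1/3.
  leading term p: no divisor's leading term divides it; move -8/5p to the remainder.
  leading term q: subtract (-19/180)·f_3 from 19/30q - 1/3 → -8/5
  leading term 1: no divisor's leading term divides it; move -8/5 to the remainder.
  remainder -8/5p - 8/5 ≠ 0; add h_4 = -8/5p - 8/5 to the basis.

The other S-polynomials (S(f_1,f_3), S(f_2,f_3), S(f_1,h_4), S(f_2,h_4), S(f_3,h_4)) all reduce to 0 modulo the current basis, so we have a Gröbner basis.
Inter-reduce: drop elements whose leading term is divisible by another's, tail-reduce, and make monic.
Reduced Gröbner basis: {p + 1, q + 2}.

From the last basis element, q + 2 = 0, so q takes values in {-2}. Each choice, substituted upward through the basis, yields the corresponding point(s) of the solution set.
  q = -2: the earlier basis element becomes p + 1 = 0, giving p = -1 — point (-1, -2).
Each listed point satisfies every original equation (direct substitution).

{(-1, -2)}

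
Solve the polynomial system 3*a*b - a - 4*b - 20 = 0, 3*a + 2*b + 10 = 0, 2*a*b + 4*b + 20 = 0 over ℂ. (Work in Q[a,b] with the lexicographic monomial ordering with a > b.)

{(0, -5)}

Compute a lex Gröbner basis by Buchberger's algorithm.
f_1 = 3*a*b - a - 4*b - 20, LT = a*b.
f_2 = 3*a + 2*b + 10, LT = a.
f_3 = 2*a*b + 4*b + 20, LT = a*b.

S(f_1,f_2): lcm = a*b. S = -1/3*a - 2/3*b**2 - 14/3*b - 20/3.
  leading term a: subtract (-1/9)·f_2 from -1/3*a - 2/3*b**2 - 14/3*b - 20/3 → -2/3*b**2 - 40/9*b - 50/9
  leading term b**2: no divisor's leading term divides it; move -2/3*b**2 to the remainder.
  leading term b: no divisor's leading term divides it; move -40/9*b to the remainder.
  leading term 1: no divisor's leading term divides it; move -50/9 to the remainder.
  remainder -2/3*b**2 - 40/9*b - 50/9 ≠ 0; add h_4 = -2/3*b**2 - 40/9*b - 50/9 to the basis.

S(f_1,f_3): lcm = a*b. S = -1/3*a - 10/3*b - 50/3.
  leading term a: subtract (-1/9)·f_2 from -1/3*a - 10/3*b - 50/3 → -28/9*b - 140/9
  leading term b: no divisor's leading term divides it; move -28/9*b to the remainder.
  leading term 1: no divisor's leading term divides it; move -140/9 to the remainder.
  remainder -28/9*b - 140/9 ≠ 0; add h_5 = -28/9*b - 140/9 to the basis.

The other S-polynomials (S(f_2,f_3), S(f_1,h_4), S(f_2,h_4), S(f_3,h_4), S(f_1,h_5), S(f_2,h_5), S(f_3,h_5), S(h_4,h_5)) all reduce to 0 modulo the current basis, so we have a Gröbner basis.
Inter-reduce: drop elements whose leading term is divisible by another's, tail-reduce, and make monic.
Reduced Gröbner basis: {a, b + 5}.

Elimination: the polynomial b + 5 lies in the elimination ideal for b, so b ∈ {-5}. For each such b, the remaining basis elements (now univariate) give the rest of the solution.
  b = -5: the earlier basis element becomes a = 0, giving a = 0 — point (0, -5).
Check: every point annihilates each of the original generators.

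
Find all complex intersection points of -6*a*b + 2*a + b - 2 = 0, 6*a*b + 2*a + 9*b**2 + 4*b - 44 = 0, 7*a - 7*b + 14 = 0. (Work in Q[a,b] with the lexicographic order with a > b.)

Compute a lex Gröbner basis by Buchberger's algorithm.
f_1 = -6*a*b + 2*a + b - 2, LT = a*b.
f_2 = 6*a*b + 2*a + 9*b**2 + 4*b - 44, LT = a*b.
f_3 = 7*a - 7*b + 14, LT = a.

S(f_1,f_2): lcm = a*b. S = -2/3*a - 3/2*b**2 - 5/6*b + 23/3.
  leading term a: subtract (-2/21)·f_3 from -2/3*a - 3/2*b**2 - 5/6*b + 23/3 → -3/2*b**2 - 3/2*b + 9
  leading term b**2: no divisor's leading term divides it; move -3/2*b**2 to the remainder.
  leading term b: no divisor's leading term divides it; move -3/2*b to the remainder.
  leading term 1: no divisor's leading term divides it; move 9 to the remainder.
  remainder -3/2*b**2 - 3/2*b + 9 ≠ 0; add h_4 = -3/2*b**2 - 3/2*b + 9 to the basis.

S(f_1,f_3): lcm = a*b. S = -1/3*a + b**2 - 13/6*b + 1/3.
  leading term a: subtract (-1/21)·f_3 from -1/3*a + b**2 - 13/6*b + 1/3 → b**2 - 5/2*b + 1
  leading term b**2: subtract (-2/3)·h_4 from b**2 - 5/2*b + 1 → -7/2*b + 7
  leading term b: no divisor's leading term divides it; move -7/2*b to the remainder.
  leading term 1: no divisor's leading term divides it; move 7 to the remainder.
  remainder -7/2*b + 7 ≠ 0; add h_5 = -7/2*b + 7 to the basis.

The other S-polynomials (S(f_2,f_3), S(f_1,h_4), S(f_2,h_4), S(f_3,h_4), S(f_1,h_5), S(f_2,h_5), S(f_3,h_5), S(h_4,h_5)) all reduce to 0 modulo the current basis, so we have a Gröbner basis.
Inter-reduce: drop elements whose leading term is divisible by another's, tail-reduce, and make monic.
Reduced Gröbner basis: {a, b - 2}.

The lex basis is triangular: the last element involves only b. Solving b - 2 = 0 gives b ∈ {2}; substituting each value into the earlier elements determines the remaining variables.
  b = 2: the earlier basis element becomes a = 0, giving a = 0 — point (0, 2).
Each listed point satisfies every original equation (direct substitution).

{(0, 2)}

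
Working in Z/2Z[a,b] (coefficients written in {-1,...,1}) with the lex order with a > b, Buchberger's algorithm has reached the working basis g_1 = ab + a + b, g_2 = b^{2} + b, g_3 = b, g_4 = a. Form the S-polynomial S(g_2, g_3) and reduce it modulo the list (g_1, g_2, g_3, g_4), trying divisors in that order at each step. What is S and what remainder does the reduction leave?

S(g_2, g_3) = b; remainder on division = 0.

lcm(LM(g_2), LM(g_3)) = b^{2}.
S = (lcm/LT(g_2))·g_2 − (lcm/LT(g_3))·g_3 = b.
Reduce S modulo (g_1, g_2, g_3, g_4) in that order:
  leading term b: subtract (1)·g_3 from b → 0
The remainder is 0, so this S-polynomial contributes no new basis element.
An S-polynomial is built so that the two leading terms cancel; whether anything survives reduction is exactly the Gröbner-basis criterion.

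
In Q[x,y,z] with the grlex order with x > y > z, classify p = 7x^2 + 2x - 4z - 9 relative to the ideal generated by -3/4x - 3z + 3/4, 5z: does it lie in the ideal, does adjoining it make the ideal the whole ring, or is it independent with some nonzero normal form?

First compute the reduced Gröbner basis of I by Buchberger's algorithm.
f_1 = -3/4x - 3z + 3/4, LT = x.
f_2 = 5z, LT = z.

The S-polynomials (S(f_1,f_2)) all reduce to 0 modulo the current basis, so we have a Gröbner basis.
Inter-reduce: drop elements whose leading term is divisible by another's, tail-reduce, and make monic.
Reduced Gröbner basis: {x - 1, z}.
Label its elements g_1 = x - 1, g_2 = z.

Reduce p = 7x^2 + 2x - 4z - 9 modulo G:
  leading term x^2: subtract (7x)·g_1 from 7x^2 + 2x - 4z - 9 → 9x - 4z - 9
  leading term x: subtract (9)·g_1 from 9x - 4z - 9 → -4z
  leading term z: subtract (-4)·g_2 from -4z → 0
  normal form = 0.
Since the normal form is 0, p ∈ I.

7x^2 + 2x - 4z - 9 lies in I (it reduces to 0).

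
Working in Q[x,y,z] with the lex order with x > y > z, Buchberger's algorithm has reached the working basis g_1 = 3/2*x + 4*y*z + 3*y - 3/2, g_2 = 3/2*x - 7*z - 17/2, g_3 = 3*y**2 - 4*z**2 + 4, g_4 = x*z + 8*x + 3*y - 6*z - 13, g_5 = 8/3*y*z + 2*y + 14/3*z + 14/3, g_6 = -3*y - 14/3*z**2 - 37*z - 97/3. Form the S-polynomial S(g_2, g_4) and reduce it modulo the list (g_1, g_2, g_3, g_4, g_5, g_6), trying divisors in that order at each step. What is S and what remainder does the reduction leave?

lcm(LM(g_2), LM(g_4)) = x*z.
S = (lcm/LT(g_2))·g_2 − (lcm/LT(g_4))·g_4 = -8*x - 3*y - 14/3*z**2 + 1/3*z + 13.
Reduce S modulo (g_1, g_2, g_3, g_4, g_5, g_6) in that order:
  leading term x: subtract (-16/3)·g_1 from -8*x - 3*y - 14/3*z**2 + 1/3*z + 13 → 64/3*y*z + 13*y - 14/3*z**2 + 1/3*z + 5
  leading term y*z: subtract (8)·g_5 from 64/3*y*z + 13*y - 14/3*z**2 + 1/3*z + 5 → -3*y - 14/3*z**2 - 37*z - 97/3
  leading term y: subtract (1)·g_6 from -3*y - 14/3*z**2 - 37*z - 97/3 → 0
The remainder is 0, so this S-polynomial contributes no new basis element.
An S-polynomial is built so that the two leading terms cancel; whether anything survives reduction is exactly the Gröbner-basis criterion.

S(g_2, g_4) = -8*x - 3*y - 14/3*z**2 + 1/3*z + 13; remainder on division = 0.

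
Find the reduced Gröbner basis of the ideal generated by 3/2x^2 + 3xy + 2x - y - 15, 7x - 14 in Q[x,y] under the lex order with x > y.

G = {x - 2, y - 1}

This is the nonlinear analogue of row-reducing a linear system.

f_1 = 3/2x^2 + 3xy + 2x - y - 15, LT = x^2.
f_2 = 7x - 14, LT = x.

S(f_1,f_2): lcm = x^2. S = 2xy + 10/3x - 2/3y - 10.
  reduce S modulo (f_1, f_2):
  remainder 10/3y - 10/3 ≠ 0; add g_3 = 10/3y - 10/3 to the basis.

The other S-polynomials (S(f_1,g_3), S(f_2,g_3)) all reduce to 0 modulo the current basis, so we have a Gröbner basis.
Inter-reduce: drop elements whose leading term is divisible by another's, tail-reduce, and make monic.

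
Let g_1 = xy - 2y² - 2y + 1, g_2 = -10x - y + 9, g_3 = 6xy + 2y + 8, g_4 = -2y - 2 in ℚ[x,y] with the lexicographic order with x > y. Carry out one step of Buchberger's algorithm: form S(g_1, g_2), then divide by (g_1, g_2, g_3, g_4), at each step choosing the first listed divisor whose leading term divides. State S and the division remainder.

lcm(LM(g_1), LM(g_2)) = xy.
S = (lcm/LT(g_1))·g_1 − (lcm/LT(g_2))·g_2 = -21/10y² - 11/10y + 1.
Reduce S modulo (g_1, g_2, g_3, g_4) in that order:
  leading term y²: subtract (21/20y)·g_4 from -21/10y² - 11/10y + 1 → y + 1
  leading term y: subtract (-½)·g_4 from y + 1 → 0
The remainder is 0, so this S-polynomial contributes no new basis element.

S(g_1, g_2) = -21/10y² - 11/10y + 1; remainder on division = 0.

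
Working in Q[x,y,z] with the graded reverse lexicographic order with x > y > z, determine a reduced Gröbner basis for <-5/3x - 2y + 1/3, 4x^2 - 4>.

G = {y^2 - 1/3y - 2/3, x + 6/5y - 1/5}

This is the nonlinear analogue of row-reducing a linear system.

f_1 = -5/3x - 2y + 1/3, LT = x.
f_2 = 4x^2 - 4, LT = x^2.

S(f_1,f_2): lcm = x^2. S = 6/5xy - 1/5x + 1.
  leading term xy: subtract (-18/25y)·f_1 from 6/5xy - 1/5x + 1 → -36/25y^2 - 1/5x + 6/25y + 1
  leading term y^2: no divisor's leading term divides it; move -36/25y^2 to the remainder.
  leading term x: subtract (3/25)·f_1 from -1/5x + 6/25y + 1 → 12/25y + 24/25
  leading term y: no divisor's leading term divides it; move 12/25y to the remainder.
  leading term 1: no divisor's leading term divides it; move 24/25 to the remainder.
  remainder -36/25y^2 + 12/25y + 24/25 ≠ 0; add g_3 = -36/25y^2 + 12/25y + 24/25 to the basis.

S(f_1,g_3): leading monomials are coprime, so the S-polynomial reduces to 0 (Buchberger's first criterion).
S(f_2,g_3): leading monomials are coprime, so the S-polynomial reduces to 0 (Buchberger's first criterion).
Every S-polynomial of the final basis reduces to 0, so we have a Gröbner basis.
Inter-reduce: drop elements whose leading term is divisible by another's, tail-reduce, and make monic.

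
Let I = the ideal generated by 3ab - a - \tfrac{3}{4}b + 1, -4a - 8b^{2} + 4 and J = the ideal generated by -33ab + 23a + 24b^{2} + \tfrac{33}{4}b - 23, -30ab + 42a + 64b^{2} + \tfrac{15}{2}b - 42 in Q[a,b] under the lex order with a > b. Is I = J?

For a fixed monomial order, each ideal has a unique reduced Gröbner basis; comparing bases decides equality.
Buchberger on the first generating set:
f_1 = 3ab - a - \tfrac{3}{4}b + 1, LT = ab.
f_2 = -4a - 8b^{2} + 4, LT = a.

S(f_1,f_2): lcm = ab. S = -\tfrac{1}{3}a - 2b^{3} + \tfrac{3}{4}b + \tfrac{1}{3}.
  leading term a: subtract (\tfrac{1}{12})·f_2 from -\tfrac{1}{3}a - 2b^{3} + \tfrac{3}{4}b + \tfrac{1}{3} → -2b^{3} + \tfrac{2}{3}b^{2} + \tfrac{3}{4}b
  leading term b^{3}: no divisor's leading term divides it; move -2b^{3} to the remainder.
  leading term b^{2}: no divisor's leading term divides it; move \tfrac{2}{3}b^{2} to the remainder.
  leading term b: no divisor's leading term divides it; move \tfrac{3}{4}b to the remainder.
  remainder -2b^{3} + \tfrac{2}{3}b^{2} + \tfrac{3}{4}b ≠ 0; add g_3 = -2b^{3} + \tfrac{2}{3}b^{2} + \tfrac{3}{4}b to the basis.

The other S-polynomials (S(f_1,g_3), S(f_2,g_3)) all reduce to 0 modulo the current basis, so we have a Gröbner basis.
Inter-reduce: drop elements whose leading term is divisible by another's, tail-reduce, and make monic.
Reduced Gröbner basis: {a + 2b^{2} - 1, b^{3} - \tfrac{1}{3}b^{2} - \tfrac{3}{8}b}.

Buchberger on the second generating set:
h_1 = -33ab + 23a + 24b^{2} + \tfrac{33}{4}b - 23, LT = ab.
h_2 = -30ab + 42a + 64b^{2} + \tfrac{15}{2}b - 42, LT = ab.

S(h_1,h_2): lcm = ab. S = \tfrac{116}{165}a + \tfrac{232}{165}b^{2} - \tfrac{116}{165}.
  leading term a: no divisor's leading term divides it; move \tfrac{116}{165}a to the remainder.
  leading term b^{2}: no divisor's leading term divides it; move \tfrac{232}{165}b^{2} to the remainder.
  leading term 1: no divisor's leading term divides it; move -\tfrac{116}{165} to the remainder.
  remainder \tfrac{116}{165}a + \tfrac{232}{165}b^{2} - \tfrac{116}{165} ≠ 0; add k_3 = \tfrac{116}{165}a + \tfrac{232}{165}b^{2} - \tfrac{116}{165} to the basis.

S(h_1,k_3): lcm = ab. S = -\tfrac{23}{33}a - 2b^{3} - \tfrac{8}{11}b^{2} + \tfrac{3}{4}b + \tfrac{23}{33}.
  leading term a: subtract (-\tfrac{115}{116})·k_3 from -\tfrac{23}{33}a - 2b^{3} - \tfrac{8}{11}b^{2} + \tfrac{3}{4}b + \tfrac{23}{33} → -2b^{3} + \tfrac{2}{3}b^{2} + \tfrac{3}{4}b
  leading term b^{3}: no divisor's leading term divides it; move -2b^{3} to the remainder.
  leading term b^{2}: no divisor's leading term divides it; move \tfrac{2}{3}b^{2} to the remainder.
  leading term b: no divisor's leading term divides it; move \tfrac{3}{4}b to the remainder.
  remainder -2b^{3} + \tfrac{2}{3}b^{2} + \tfrac{3}{4}b ≠ 0; add k_4 = -2b^{3} + \tfrac{2}{3}b^{2} + \tfrac{3}{4}b to the basis.

The other S-polynomials (S(h_2,k_3), S(h_1,k_4), S(h_2,k_4), S(k_3,k_4)) all reduce to 0 modulo the current basis, so we have a Gröbner basis.
Inter-reduce: drop elements whose leading term is divisible by another's, tail-reduce, and make monic.
Reduced Gröbner basis: {a + 2b^{2} - 1, b^{3} - \tfrac{1}{3}b^{2} - \tfrac{3}{8}b}.

These coincide, so the ideals are equal.

Yes, the ideals are equal.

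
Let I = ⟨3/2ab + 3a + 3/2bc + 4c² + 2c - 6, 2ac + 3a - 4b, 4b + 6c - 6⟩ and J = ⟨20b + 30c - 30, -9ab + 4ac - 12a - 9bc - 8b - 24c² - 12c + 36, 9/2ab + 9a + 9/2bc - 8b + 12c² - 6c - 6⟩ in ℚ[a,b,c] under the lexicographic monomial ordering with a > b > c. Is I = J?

Equality of ideals is decidable: compute both reduced Gröbner bases (unique for the ordering) and check whether they agree.
Buchberger on the first generating set:
f_1 = 3/2ab + 3a + 3/2bc + 4c² + 2c - 6, LT = ab.
f_2 = 2ac + 3a - 4b, LT = ac.
f_3 = 4b + 6c - 6, LT = b.

S(f_1,f_2): lcm = abc. S = -3/2ab + 2ac + 2b² + bc² + 8/3c³ + 4/3c² - 4c.
  leading term ab: subtract (-1)·f_1 from -3/2ab + 2ac + 2b² + bc² + 8/3c³ + 4/3c² - 4c → 2ac + 3a + 2b² + bc² + 3/2bc + 8/3c³ + 16/3c² - 2c - 6
  leading term ac: subtract (1)·f_2 from 2ac + 3a + 2b² + bc² + 3/2bc + 8/3c³ + 16/3c² - 2c - 6 → 2b² + bc² + 3/2bc + 4b + 8/3c³ + 16/3c² - 2c - 6
  leading term b²: subtract (½b)·f_3 from 2b² + bc² + 3/2bc + 4b + 8/3c³ + 16/3c² - 2c - 6 → bc² - 3/2bc + 7b + 8/3c³ + 16/3c² - 2c - 6
  leading term bc²: subtract (¼c²)·f_3 from bc² - 3/2bc + 7b + 8/3c³ + 16/3c² - 2c - 6 → -3/2bc + 7b + 7/6c³ + 41/6c² - 2c - 6
  leading term bc: subtract (-⅜c)·f_3 from -3/2bc + 7b + 7/6c³ + 41/6c² - 2c - 6 → 7b + 7/6c³ + 109/12c² - 17/4c - 6
  leading term b: subtract (7/4)·f_3 from 7b + 7/6c³ + 109/12c² - 17/4c - 6 → 7/6c³ + 109/12c² - 59/4c + 9/2
  leading term c³: no divisor's leading term divides it; move 7/6c³ to the remainder.
  leading term c²: no divisor's leading term divides it; move 109/12c² to the remainder.
  leading term c: no divisor's leading term divides it; move -59/4c to the remainder.
  leading term 1: no divisor's leading term divides it; move 9/2 to the remainder.
  remainder 7/6c³ + 109/12c² - 59/4c + 9/2 ≠ 0; add g_4 = 7/6c³ + 109/12c² - 59/4c + 9/2 to the basis.

S(f_1,f_3): lcm = ab. S = -3/2ac + 7/2a + bc + 8/3c² + 4/3c - 4.
  leading term ac: subtract (-¾)·f_2 from -3/2ac + 7/2a + bc + 8/3c² + 4/3c - 4 → 23/4a + bc - 3b + 8/3c² + 4/3c - 4
  leading term a: no divisor's leading term divides it; move 23/4a to the remainder.
  leading term bc: subtract (¼c)·f_3 from bc - 3b + 8/3c² + 4/3c - 4 → -3b + 7/6c² + 17/6c - 4
  leading term b: subtract (-¾)·f_3 from -3b + 7/6c² + 17/6c - 4 → 7/6c² + 22/3c - 17/2
  leading term c²: no divisor's leading term divides it; move 7/6c² to the remainder.
  leading term c: no divisor's leading term divides it; move 22/3c to the remainder.
  leading term 1: no divisor's leading term divides it; move -17/2 to the remainder.
  remainder 23/4a + 7/6c² + 22/3c - 17/2 ≠ 0; add g_5 = 23/4a + 7/6c² + 22/3c - 17/2 to the basis.

The other S-polynomials (S(f_2,f_3), S(f_1,g_4), S(f_2,g_4), S(f_3,g_4), S(f_1,g_5), S(f_2,g_5), S(f_3,g_5), S(g_4,g_5)) all reduce to 0 modulo the current basis, so we have a Gröbner basis.
Inter-reduce: drop elements whose leading term is divisible by another's, tail-reduce, and make monic.
Reduced Gröbner basis: {a + 14/69c² + 88/69c - 34/23, b + 3/2c - 3/2, c³ + 109/14c² - 177/14c + 27/7}.

Buchberger on the second generating set:
h_1 = 20b + 30c - 30, LT = b.
h_2 = -9ab + 4ac - 12a - 9bc - 8b - 24c² - 12c + 36, LT = ab.
h_3 = 9/2ab + 9a + 9/2bc - 8b + 12c² - 6c - 6, LT = ab.

S(h_1,h_2): lcm = ab. S = 35/18ac - 17/6a - bc - 8/9b - 8/3c² - 4/3c + 4.
  leading term ac: no divisor's leading term divides it; move 35/18ac to the remainder.
  leading term a: no divisor's leading term divides it; move -17/6a to the remainder.
  leading term bc: subtract (-1/20c)·h_1 from -bc - 8/9b - 8/3c² - 4/3c + 4 → -8/9b - 7/6c² - 17/6c + 4
  leading term b: subtract (-2/45)·h_1 from -8/9b - 7/6c² - 17/6c + 4 → -7/6c² - 3/2c + 8/3
  leading term c²: no divisor's leading term divides it; move -7/6c² to the remainder.
  leading term c: no divisor's leading term divides it; move -3/2c to the remainder.
  leading term 1: no divisor's leading term divides it; move 8/3 to the remainder.
  remainder 35/18ac - 17/6a - 7/6c² - 3/2c + 8/3 ≠ 0; add k_4 = 35/18ac - 17/6a - 7/6c² - 3/2c + 8/3 to the basis.

S(h_1,h_3): lcm = ab. S = 3/2ac - 7/2a - bc + 16/9b - 8/3c² + 4/3c + 4/3.
  leading term ac: subtract (27/35)·k_4 from 3/2ac - 7/2a - bc + 16/9b - 8/3c² + 4/3c + 4/3 → -46/35a - bc + 16/9b - 53/30c² + 523/210c - 76/105
  leading term a: no divisor's leading term divides it; move -46/35a to the remainder.
  leading term bc: subtract (-1/20c)·h_1 from -bc + 16/9b - 53/30c² + 523/210c - 76/105 → 16/9b - 4/15c² + 104/105c - 76/105
  leading term b: subtract (4/45)·h_1 from 16/9b - 4/15c² + 104/105c - 76/105 → -4/15c² - 176/105c + 68/35
  leading term c²: no divisor's leading term divides it; move -4/15c² to the remainder.
  leading term c: no divisor's leading term divides it; move -176/105c to the remainder.
  leading term 1: no divisor's leading term divides it; move 68/35 to the remainder.
  remainder -46/35a - 4/15c² - 176/105c + 68/35 ≠ 0; add k_5 = -46/35a - 4/15c² - 176/105c + 68/35 to the basis.

S(h_3,k_4): lcm = abc. S = 51/35ab + 2ac + 8/5bc² - 317/315bc - 48/35b + 8/3c³ - 4/3c² - 4/3c.
  leading term ab: subtract (51/700a)·h_1 from 51/35ab + 2ac + 8/5bc² - 317/315bc - 48/35b + 8/3c³ - 4/3c² - 4/3c → -13/70ac + 153/70a + 8/5bc² - 317/315bc - 48/35b + 8/3c³ - 4/3c² - 4/3c
  leading term ac: subtract (-117/1225)·k_4 from -13/70ac + 153/70a + 8/5bc² - 317/315bc - 48/35b + 8/3c³ - 4/3c² - 4/3c → 2346/1225a + 8/5bc² - 317/315bc - 48/35b + 8/3c³ - 1517/1050c² - 10853/7350c + 312/1225
  leading term a: subtract (-51/35)·k_5 from 2346/1225a + 8/5bc² - 317/315bc - 48/35b + 8/3c³ - 1517/1050c² - 10853/7350c + 312/1225 → 8/5bc² - 317/315bc - 48/35b + 8/3c³ - 11/6c² - 823/210c + 108/35
  leading term bc²: subtract (2/25c²)·h_1 from 8/5bc² - 317/315bc - 48/35b + 8/3c³ - 11/6c² - 823/210c + 108/35 → -317/315bc - 48/35b + 4/15c³ + 17/30c² - 823/210c + 108/35
  leading term bc: subtract (-317/6300c)·h_1 from -317/315bc - 48/35b + 4/15c³ + 17/30c² - 823/210c + 108/35 → -48/35b + 4/15c³ + 218/105c² - 38/7c + 108/35
  leading term b: subtract (-12/175)·h_1 from -48/35b + 4/15c³ + 218/105c² - 38/7c + 108/35 → 4/15c³ + 218/105c² - 118/35c + 36/35
  leading term c³: no divisor's leading term divides it; move 4/15c³ to the remainder.
  leading term c²: no divisor's leading term divides it; move 218/105c² to the remainder.
  leading term c: no divisor's leading term divides it; move -118/35c to the remainder.
  leading term 1: no divisor's leading term divides it; move 36/35 to the remainder.
  remainder 4/15c³ + 218/105c² - 118/35c + 36/35 ≠ 0; add k_6 = 4/15c³ + 218/105c² - 118/35c + 36/35 to the basis.

The other S-polynomials (S(h_2,h_3), S(h_1,k_4), S(h_2,k_4), S(h_1,k_5), S(h_2,k_5), S(h_3,k_5), S(k_4,k_5), S(h_1,k_6), S(h_2,k_6), S(h_3,k_6), S(k_4,k_6), S(k_5,k_6)) all reduce to 0 modulo the current basis, so we have a Gröbner basis.
Inter-reduce: drop elements whose leading term is divisible by another's, tail-reduce, and make monic.
Reduced Gröbner basis: {a + 14/69c² + 88/69c - 34/23, b + 3/2c - 3/2, c³ + 109/14c² - 177/14c + 27/7}.

These coincide, so the ideals are equal.

Yes, the ideals are equal.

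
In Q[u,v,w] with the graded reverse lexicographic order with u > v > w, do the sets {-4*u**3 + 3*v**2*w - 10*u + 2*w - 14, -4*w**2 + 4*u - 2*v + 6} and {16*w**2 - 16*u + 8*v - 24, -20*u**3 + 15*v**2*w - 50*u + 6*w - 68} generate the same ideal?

Equality of ideals is decidable: compute both reduced Gröbner bases (unique for the ordering) and check whether they agree.
Buchberger on the first generating set:
f_1 = -4*u**3 + 3*v**2*w - 10*u + 2*w - 14, LT = u**3.
f_2 = -4*w**2 + 4*u - 2*v + 6, LT = w**2.

The S-polynomials (S(f_1,f_2)) all reduce to 0 modulo the current basis, so we have a Gröbner basis.
Inter-reduce: drop elements whose leading term is divisible by another's, tail-reduce, and make monic.
Reduced Gröbner basis: {u**3 - 3/4*v**2*w + 5/2*u - 1/2*w + 7/2, w**2 - u + 1/2*v - 3/2}.

Buchberger on the second generating set:
h_1 = 16*w**2 - 16*u + 8*v - 24, LT = w**2.
h_2 = -20*u**3 + 15*v**2*w - 50*u + 6*w - 68, LT = u**3.

The S-polynomials (S(h_1,h_2)) all reduce to 0 modulo the current basis, so we have a Gröbner basis.
Inter-reduce: drop elements whose leading term is divisible by another's, tail-reduce, and make monic.
Reduced Gröbner basis: {u**3 - 3/4*v**2*w + 5/2*u - 3/10*w + 17/5, w**2 - u + 1/2*v - 3/2}.

These differ, so the ideals are not equal.
The same test decides containment: I ⊆ J iff every generator of I reduces to 0 modulo a Gröbner basis of J.

No, the ideals differ.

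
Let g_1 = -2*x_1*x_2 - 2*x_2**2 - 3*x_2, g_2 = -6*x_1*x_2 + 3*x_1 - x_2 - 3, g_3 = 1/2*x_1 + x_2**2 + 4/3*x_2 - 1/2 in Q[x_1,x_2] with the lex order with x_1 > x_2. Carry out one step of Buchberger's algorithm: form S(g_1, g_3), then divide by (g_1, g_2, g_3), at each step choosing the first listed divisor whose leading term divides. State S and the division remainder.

S(g_1, g_3) = -2*x_2**3 - 5/3*x_2**2 + 5/2*x_2; remainder on division = -2*x_2**3 - 5/3*x_2**2 + 5/2*x_2.

lcm(LM(g_1), LM(g_3)) = x_1*x_2.
S = (lcm/LT(g_1))·g_1 − (lcm/LT(g_3))·g_3 = -2*x_2**3 - 5/3*x_2**2 + 5/2*x_2.
Reduce S modulo (g_1, g_2, g_3) in that order:
  leading term x_2**3: no divisor's leading term divides it; move -2*x_2**3 to the remainder.
  leading term x_2**2: no divisor's leading term divides it; move -5/3*x_2**2 to the remainder.
  leading term x_2: no divisor's leading term divides it; move 5/2*x_2 to the remainder.
The remainder -2*x_2**3 - 5/3*x_2**2 + 5/2*x_2 is nonzero, so it would be added as the next basis element.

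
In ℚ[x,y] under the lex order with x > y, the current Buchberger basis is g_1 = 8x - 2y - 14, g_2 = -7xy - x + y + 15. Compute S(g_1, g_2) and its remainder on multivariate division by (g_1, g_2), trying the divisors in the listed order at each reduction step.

S(g_1, g_2) = -1/7x - ¼y² - 45/28y + 15/7; remainder on division = -¼y² - 23/14y + 53/28.

lcm(LM(g_1), LM(g_2)) = xy.
S = (lcm/LT(g_1))·g_1 − (lcm/LT(g_2))·g_2 = -1/7x - ¼y² - 45/28y + 15/7.
Reduce S modulo (g_1, g_2) in that order:
  leading term x: subtract (-1/56)·g_1 from -1/7x - ¼y² - 45/28y + 15/7 → -¼y² - 23/14y + 53/28
  leading term y²: no divisor's leading term divides it; move -¼y² to the remainder.
  leading term y: no divisor's leading term divides it; move -23/14y to the remainder.
  leading term 1: no divisor's leading term divides it; move 53/28 to the remainder.
The remainder -¼y² - 23/14y + 53/28 is nonzero, so it would be added as the next basis element.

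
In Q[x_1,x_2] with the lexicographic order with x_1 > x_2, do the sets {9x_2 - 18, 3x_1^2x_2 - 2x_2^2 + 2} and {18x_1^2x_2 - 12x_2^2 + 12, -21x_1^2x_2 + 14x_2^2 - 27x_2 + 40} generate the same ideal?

Yes, the ideals are equal.

Since reduced Gröbner bases are canonical representatives of ideals under a given ordering, it suffices to compute and compare them.
Buchberger on the first generating set:
f_1 = 9x_2 - 18, LT = x_2.
f_2 = 3x_1^2x_2 - 2x_2^2 + 2, LT = x_1^2x_2.

S(f_1,f_2): lcm = x_1^2x_2. S = -2x_1^2 + 2/3x_2^2 - 2/3.
  reduce S modulo (f_1, f_2):
  remainder -2x_1^2 + 2 ≠ 0; add g_3 = -2x_1^2 + 2 to the basis.

The other S-polynomials (S(f_1,g_3), S(f_2,g_3)) all reduce to 0 modulo the current basis, so we have a Gröbner basis.
Inter-reduce: drop elements whose leading term is divisible by another's, tail-reduce, and make monic.
Reduced Gröbner basis: {x_1^2 - 1, x_2 - 2}.

Buchberger on the second generating set:
h_1 = 18x_1^2x_2 - 12x_2^2 + 12, LT = x_1^2x_2.
h_2 = -21x_1^2x_2 + 14x_2^2 - 27x_2 + 40, LT = x_1^2x_2.

S(h_1,h_2): lcm = x_1^2x_2. S = -9/7x_2 + 18/7.
  reduce S modulo (h_1, h_2):
  remainder -9/7x_2 + 18/7 ≠ 0; add k_3 = -9/7x_2 + 18/7 to the basis.

S(h_1,k_3): lcm = x_1^2x_2. S = 2x_1^2 - 2/3x_2^2 + 2/3.
  reduce S modulo (h_1, h_2, k_3):
  remainder 2x_1^2 - 2 ≠ 0; add k_4 = 2x_1^2 - 2 to the basis.

The other S-polynomials (S(h_2,k_3), S(h_1,k_4), S(h_2,k_4), S(k_3,k_4)) all reduce to 0 modulo the current basis, so we have a Gröbner basis.
Inter-reduce: drop elements whose leading term is divisible by another's, tail-reduce, and make monic.
Reduced Gröbner basis: {x_1^2 - 1, x_2 - 2}.

The two bases agree; hence the ideals are identical.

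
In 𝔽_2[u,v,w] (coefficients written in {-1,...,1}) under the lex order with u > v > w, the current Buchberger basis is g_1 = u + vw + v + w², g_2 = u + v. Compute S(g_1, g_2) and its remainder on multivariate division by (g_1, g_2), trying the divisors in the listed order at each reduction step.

lcm(LM(g_1), LM(g_2)) = u.
S = (lcm/LT(g_1))·g_1 − (lcm/LT(g_2))·g_2 = vw + w².
Reduce S modulo (g_1, g_2) in that order:
  leading term vw: no divisor's leading term divides it; move vw to the remainder.
  leading term w²: no divisor's leading term divides it; move w² to the remainder.
The remainder vw + w² is nonzero, so it would be added as the next basis element.
This is the inner loop of Buchberger's algorithm — each nonzero remainder becomes a new basis element.

S(g_1, g_2) = vw + w²; remainder on division = vw + w².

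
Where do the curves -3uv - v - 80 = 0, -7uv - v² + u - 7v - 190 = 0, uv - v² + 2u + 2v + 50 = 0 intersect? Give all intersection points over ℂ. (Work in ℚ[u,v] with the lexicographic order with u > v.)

{(5, -5)}

Compute a lex Gröbner basis by Buchberger's algorithm.
f_1 = -3uv - v - 80, LT = uv.
f_2 = -7uv + u - v² - 7v - 190, LT = uv.
f_3 = uv + 2u - v² + 2v + 50, LT = uv.

S(f_1,f_2): lcm = uv. S = 1/7u - 1/7v² - ⅔v - 10/21.
  leading term u: no divisor's leading term divides it; move 1/7u to the remainder.
  leading term v²: no divisor's leading term divides it; move -1/7v² to the remainder.
  leading term v: no divisor's leading term divides it; move -⅔v to the remainder.
  leading term 1: no divisor's leading term divides it; move -10/21 to the remainder.
  remainder 1/7u - 1/7v² - ⅔v - 10/21 ≠ 0; add h_4 = 1/7u - 1/7v² - ⅔v - 10/21 to the basis.

S(f_1,f_3): lcm = uv. S = -2u + v² - 5/3v - 70/3.
  leading term u: subtract (-14)·h_4 from -2u + v² - 5/3v - 70/3 → -v² - 11v - 30
  leading term v²: no divisor's leading term divides it; move -v² to the remainder.
  leading term v: no divisor's leading term divides it; move -11v to the remainder.
  leading term 1: no divisor's leading term divides it; move -30 to the remainder.
  remainder -v² - 11v - 30 ≠ 0; add h_5 = -v² - 11v - 30 to the basis.

S(f_1,h_4): lcm = uv. S = v³ + 14/3v² + 11/3v + 80/3.
  leading term v³: subtract (-v)·h_5 from v³ + 14/3v² + 11/3v + 80/3 → -19/3v² - 79/3v + 80/3
  leading term v²: subtract (19/3)·h_5 from -19/3v² - 79/3v + 80/3 → 130/3v + 650/3
  leading term v: no divisor's leading term divides it; move 130/3v to the remainder.
  leading term 1: no divisor's leading term divides it; move 650/3 to the remainder.
  remainder 130/3v + 650/3 ≠ 0; add h_6 = 130/3v + 650/3 to the basis.

The other S-polynomials (S(f_2,f_3), S(f_2,h_4), S(f_3,h_4), S(f_1,h_5), S(f_2,h_5), S(f_3,h_5), S(h_4,h_5), S(f_1,h_6), S(f_2,h_6), S(f_3,h_6), S(h_4,h_6), S(h_5,h_6)) all reduce to 0 modulo the current basis, so we have a Gröbner basis.
Inter-reduce: drop elements whose leading term is divisible by another's, tail-reduce, and make monic.
Reduced Gröbner basis: {u - 5, v + 5}.

The lex basis is triangular: the last element involves only v. Solving v + 5 = 0 gives v ∈ {-5}; substituting each value into the earlier elements determines the remaining variables.
  v = -5: the earlier basis element becomes u - 5 = 0, giving u = 5 — point (5, -5).
Check: every point annihilates each of the original generators.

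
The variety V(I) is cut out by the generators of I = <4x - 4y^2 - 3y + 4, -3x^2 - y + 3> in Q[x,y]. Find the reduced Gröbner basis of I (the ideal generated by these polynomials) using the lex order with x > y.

G = {x - y^2 - 3/4y + 1, y^4 + 3/2y^3 - 23/16y^2 - 7/6y}

This is the nonlinear analogue of row-reducing a linear system.

f_1 = 4x - 4y^2 - 3y + 4, LT = x.
f_2 = -3x^2 - y + 3, LT = x^2.

S(f_1,f_2): lcm = x^2. S = -xy^2 - 3/4xy + x - 1/3y + 1.
  reduce S modulo (f_1, f_2):
  remainder -y^4 - 3/2y^3 + 23/16y^2 + 7/6y ≠ 0; add g_3 = -y^4 - 3/2y^3 + 23/16y^2 + 7/6y to the basis.

The other S-polynomials (S(f_1,g_3), S(f_2,g_3)) all reduce to 0 modulo the current basis, so we have a Gröbner basis.
Inter-reduce: drop elements whose leading term is divisible by another's, tail-reduce, and make monic.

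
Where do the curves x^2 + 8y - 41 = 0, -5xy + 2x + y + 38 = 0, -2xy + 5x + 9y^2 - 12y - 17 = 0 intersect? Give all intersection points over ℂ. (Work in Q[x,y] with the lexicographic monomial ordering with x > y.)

{(5, 2)}

Compute a lex Gröbner basis by Buchberger's algorithm.
f_1 = x^2 + 8y - 41, LT = x^2.
f_2 = -5xy + 2x + y + 38, LT = xy.
f_3 = -2xy + 5x + 9y^2 - 12y - 17, LT = xy.

S(f_1,f_2): lcm = x^2y. S = 2/5x^2 + 1/5xy + 38/5x + 8y^2 - 41y.
  leading term x^2: subtract (2/5)·f_1 from 2/5x^2 + 1/5xy + 38/5x + 8y^2 - 41y → 1/5xy + 38/5x + 8y^2 - 221/5y + 82/5
  leading term xy: subtract (-1/25)·f_2 from 1/5xy + 38/5x + 8y^2 - 221/5y + 82/5 → 192/25x + 8y^2 - 1104/25y + 448/25
  leading term x: no divisor's leading term divides it; move 192/25x to the remainder.
  leading term y^2: no divisor's leading term divides it; move 8y^2 to the remainder.
  leading term y: no divisor's leading term divides it; move -1104/25y to the remainder.
  leading term 1: no divisor's leading term divides it; move 448/25 to the remainder.
  remainder 192/25x + 8y^2 - 1104/25y + 448/25 ≠ 0; add h_4 = 192/25x + 8y^2 - 1104/25y + 448/25 to the basis.

S(f_1,f_3): lcm = x^2y. S = 5/2x^2 + 9/2xy^2 - 6xy - 17/2x + 8y^2 - 41y.
  leading term x^2: subtract (5/2)·f_1 from 5/2x^2 + 9/2xy^2 - 6xy - 17/2x + 8y^2 - 41y → 9/2xy^2 - 6xy - 17/2x + 8y^2 - 61y + 205/2
  leading term xy^2: subtract (-9/10y)·f_2 from 9/2xy^2 - 6xy - 17/2x + 8y^2 - 61y + 205/2 → -21/5xy - 17/2x + 89/10y^2 - 134/5y + 205/2
  leading term xy: subtract (21/25)·f_2 from -21/5xy - 17/2x + 89/10y^2 - 134/5y + 205/2 → -509/50x + 89/10y^2 - 691/25y + 3529/50
  leading term x: subtract (-509/384)·h_4 from -509/50x + 89/10y^2 - 691/25y + 3529/50 → 4681/240y^2 - 3447/40y + 283/3
  leading term y^2: no divisor's leading term divides it; move 4681/240y^2 to the remainder.
  leading term y: no divisor's leading term divides it; move -3447/40y to the remainder.
  leading term 1: no divisor's leading term divides it; move 283/3 to the remainder.
  remainder 4681/240y^2 - 3447/40y + 283/3 ≠ 0; add h_5 = 4681/240y^2 - 3447/40y + 283/3 to the basis.

S(f_2,f_3): lcm = xy. S = 21/10x + 9/2y^2 - 31/5y - 161/10.
  leading term x: subtract (35/128)·h_4 from 21/10x + 9/2y^2 - 31/5y - 161/10 → 37/16y^2 + 47/8y - 21
  leading term y^2: subtract (555/4681)·h_5 from 37/16y^2 + 47/8y - 21 → 75328/4681y - 150656/4681
  leading term y: no divisor's leading term divides it; move 75328/4681y to the remainder.
  leading term 1: no divisor's leading term divides it; move -150656/4681 to the remainder.
  remainder 75328/4681y - 150656/4681 ≠ 0; add h_6 = 75328/4681y - 150656/4681 to the basis.

The other S-polynomials (S(f_1,h_4), S(f_2,h_4), S(f_3,h_4), S(f_1,h_5), S(f_2,h_5), S(f_3,h_5), S(h_4,h_5), S(f_1,h_6), S(f_2,h_6), S(f_3,h_6), S(h_4,h_6), S(h_5,h_6)) all reduce to 0 modulo the current basis, so we have a Gröbner basis.
Inter-reduce: drop elements whose leading term is divisible by another's, tail-reduce, and make monic.
Reduced Gröbner basis: {x - 5, y - 2}.

A lex Gröbner basis eliminates variables successively. Here y - 2 depends only on y, with roots {2}; lifting each root through the earlier basis elements recovers the full solutions.
  y = 2: the earlier basis element becomes x - 5 = 0, giving x = 5 — point (5, 2).
Check: every point annihilates each of the original generators.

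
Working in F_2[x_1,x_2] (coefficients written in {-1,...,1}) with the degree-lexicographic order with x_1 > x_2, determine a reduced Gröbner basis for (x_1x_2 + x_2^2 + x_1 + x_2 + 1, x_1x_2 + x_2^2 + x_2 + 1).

G = {x_2^2 + x_2 + 1, x_1}

f_1 = x_1x_2 + x_2^2 + x_1 + x_2 + 1, LT = x_1x_2.
f_2 = x_1x_2 + x_2^2 + x_2 + 1, LT = x_1x_2.

S(f_1,f_2): lcm = x_1x_2. S = x_1.
  leading term x_1: no divisor's leading term divides it; move x_1 to the remainder.
  remainder x_1 ≠ 0; add g_3 = x_1 to the basis.

S(f_1,g_3): lcm = x_1x_2. S = x_2^2 + x_1 + x_2 + 1.
  leading term x_2^2: no divisor's leading term divides it; move x_2^2 to the remainder.
  leading term x_1: subtract (1)·g_3 from x_1 + x_2 + 1 → x_2 + 1
  leading term x_2: no divisor's leading term divides it; move x_2 to the remainder.
  leading term 1: no divisor's leading term divides it; move 1 to the remainder.
  remainder x_2^2 + x_2 + 1 ≠ 0; add g_4 = x_2^2 + x_2 + 1 to the basis.

The other S-polynomials (S(f_2,g_3), S(f_1,g_4), S(f_2,g_4), S(g_3,g_4)) all reduce to 0 modulo the current basis, so we have a Gröbner basis.
Inter-reduce: drop elements whose leading term is divisible by another's, tail-reduce, and make monic.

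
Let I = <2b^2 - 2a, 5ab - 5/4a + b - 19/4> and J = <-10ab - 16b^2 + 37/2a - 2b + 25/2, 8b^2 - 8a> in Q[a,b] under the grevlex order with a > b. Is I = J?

For a fixed monomial order, each ideal has a unique reduced Gröbner basis; comparing bases decides equality.
Buchberger on the first generating set:
f_1 = 2b^2 - 2a, LT = b^2.
f_2 = 5ab - 5/4a + b - 19/4, LT = ab.

S(f_1,f_2): lcm = ab^2. S = -a^2 + 1/4ab - 1/5b^2 + 19/20b.
  leading term a^2: no divisor's leading term divides it; move -a^2 to the remainder.
  leading term ab: subtract (1/20)·f_2 from 1/4ab - 1/5b^2 + 19/20b → -1/5b^2 + 1/16a + 9/10b + 19/80
  leading term b^2: subtract (-1/10)·f_1 from -1/5b^2 + 1/16a + 9/10b + 19/80 → -11/80a + 9/10b + 19/80
  leading term a: no divisor's leading term divides it; move -11/80a to the remainder.
  leading term b: no divisor's leading term divides it; move 9/10b to the remainder.
  leading term 1: no divisor's leading term divides it; move 19/80 to the remainder.
  remainder -a^2 - 11/80a + 9/10b + 19/80 ≠ 0; add g_3 = -a^2 - 11/80a + 9/10b + 19/80 to the basis.

S(f_1,g_3): leading monomials are coprime, so the S-polynomial reduces to 0 (Buchberger's first criterion).
S(f_2,g_3): lcm = a^2b. S = -1/4a^2 + 1/16ab + 9/10b^2 - 19/20a + 19/80b.
  leading term a^2: subtract (1/4)·g_3 from -1/4a^2 + 1/16ab + 9/10b^2 - 19/20a + 19/80b → 1/16ab + 9/10b^2 - 293/320a + 1/80b - 19/320
  leading term ab: subtract (1/80)·f_2 from 1/16ab + 9/10b^2 - 293/320a + 1/80b - 19/320 → 9/10b^2 - 9/10a
  leading term b^2: subtract (9/20)·f_1 from 9/10b^2 - 9/10a → 0
  remainder 0.

Every S-polynomial of the final basis reduces to 0, so we have a Gröbner basis.
Inter-reduce: drop elements whose leading term is divisible by another's, tail-reduce, and make monic.
Reduced Gröbner basis: {a^2 + 11/80a - 9/10b - 19/80, ab - 1/4a + 1/5b - 19/20, b^2 - a}.

Buchberger on the second generating set:
h_1 = -10ab - 16b^2 + 37/2a - 2b + 25/2, LT = ab.
h_2 = 8b^2 - 8a, LT = b^2.

S(h_1,h_2): lcm = ab^2. S = 8/5b^3 + a^2 - 37/20ab + 1/5b^2 - 5/4b.
  leading term b^3: subtract (1/5b)·h_2 from 8/5b^3 + a^2 - 37/20ab + 1/5b^2 - 5/4b → a^2 - 1/4ab + 1/5b^2 - 5/4b
  leading term a^2: no divisor's leading term divides it; move a^2 to the remainder.
  leading term ab: subtract (1/40)·h_1 from -1/4ab + 1/5b^2 - 5/4b → 3/5b^2 - 37/80a - 6/5b - 5/16
  leading term b^2: subtract (3/40)·h_2 from 3/5b^2 - 37/80a - 6/5b - 5/16 → 11/80a - 6/5b - 5/16
  leading term a: no divisor's leading term divides it; move 11/80a to the remainder.
  leading term b: no divisor's leading term divides it; move -6/5b to the remainder.
  leading term 1: no divisor's leading term divides it; move -5/16 to the remainder.
  remainder a^2 + 11/80a - 6/5b - 5/16 ≠ 0; add k_3 = a^2 + 11/80a - 6/5b - 5/16 to the basis.

S(h_1,k_3): lcm = a^2b. S = 8/5ab^2 - 37/20a^2 + 1/16ab + 6/5b^2 - 5/4a + 5/16b.
  leading term ab^2: subtract (-4/25b)·h_1 from 8/5ab^2 - 37/20a^2 + 1/16ab + 6/5b^2 - 5/4a + 5/16b → -64/25b^3 - 37/20a^2 + 1209/400ab + 22/25b^2 - 5/4a + 37/16b
  leading term b^3: subtract (-8/25b)·h_2 from -64/25b^3 - 37/20a^2 + 1209/400ab + 22/25b^2 - 5/4a + 37/16b → -37/20a^2 + 37/80ab + 22/25b^2 - 5/4a + 37/16b
  leading term a^2: subtract (-37/20)·k_3 from -37/20a^2 + 37/80ab + 22/25b^2 - 5/4a + 37/16b → 37/80ab + 22/25b^2 - 1593/1600a + 37/400b - 37/64
  leading term ab: subtract (-37/800)·h_1 from 37/80ab + 22/25b^2 - 1593/1600a + 37/400b - 37/64 → 7/50b^2 - 7/50a
  leading term b^2: subtract (7/400)·h_2 from 7/50b^2 - 7/50a → 0
  remainder 0.

S(h_2,k_3): leading monomials are coprime, so the S-polynomial reduces to 0 (Buchberger's first criterion).
Every S-polynomial of the final basis reduces to 0, so we have a Gröbner basis.
Inter-reduce: drop elements whose leading term is divisible by another's, tail-reduce, and make monic.
Reduced Gröbner basis: {a^2 + 11/80a - 6/5b - 5/16, ab - 1/4a + 1/5b - 5/4, b^2 - a}.

Since the reduced bases disagree, the two ideals are not the same.
The same test decides containment: I ⊆ J iff every generator of I reduces to 0 modulo a Gröbner basis of J.

No, the ideals differ.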